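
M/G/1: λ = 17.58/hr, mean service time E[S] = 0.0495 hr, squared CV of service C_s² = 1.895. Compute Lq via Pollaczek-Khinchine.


ρ = λ·E[S] = 17.58·0.0495 = 0.8702
Lq = ρ²(1+C_s²)/(2(1−ρ)) = 0.7573·(1+1.895)/(2·0.1298)
= 0.7573·2.8950/0.2596 = 8.44550

Final: 8.44550


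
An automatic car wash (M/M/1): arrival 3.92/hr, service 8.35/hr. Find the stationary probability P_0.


ρ = 3.92/8.35 = 0.4695
P_n = (1−ρ)·ρ^n = (1 − 0.4695)·0.4695^0 = 0.5305·1.000000 = 0.530539

Final: 0.530539


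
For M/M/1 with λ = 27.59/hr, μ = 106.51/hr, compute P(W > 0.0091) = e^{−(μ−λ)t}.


W ~ Exponential(μ−λ) for M/M/1.
μ − λ = 106.51 − 27.59 = 78.9200
P(W > t) = e^{−(μ−λ)t} = e^{−0.7182} = 0.487643

Final: 0.487643


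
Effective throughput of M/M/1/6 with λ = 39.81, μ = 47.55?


ρ = 0.8372; P_K = (1−ρ)ρ^6/(1−ρ^7) = 0.078770
λ_eff = λ(1 − P_K) = 39.81·(1 − 0.078770) = 39.81·0.921230 = 36.6742 /hr

Final: 36.6742 /hr


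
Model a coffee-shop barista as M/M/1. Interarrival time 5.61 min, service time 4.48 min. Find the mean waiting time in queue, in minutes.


λ = 60/5.61 = 10.6952 /hr
μ = 60/4.48 = 13.3929 /hr
ρ = λ/μ = 10.6952/13.3929 = 0.7986
Wq = ρ/(μ−λ) = 0.7986/(13.3929−10.6952) = 0.29602 hr
In minutes: 0.29602·60 = 17.761 min

Final: 17.761 min


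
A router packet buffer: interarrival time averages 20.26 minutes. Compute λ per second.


λ = 1/(interarrival time) in consistent units.
1 second = 0.0166667 min, so λ = 0.0166667/20.26 = 0.0008226 per second

Final: 0.0008226 /sec


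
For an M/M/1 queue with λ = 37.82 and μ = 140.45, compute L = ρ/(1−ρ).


ρ = λ/μ = 37.82/140.45 = 0.2693
L = ρ/(1−ρ) = 0.2693/(1 − 0.2693) = 0.2693/0.7307 = 0.3685

Final: 0.3685


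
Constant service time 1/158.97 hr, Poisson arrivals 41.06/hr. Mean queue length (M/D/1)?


ρ = 41.06/158.97 = 0.2583
M/D/1: Lq = ρ²/(2(1−ρ)) = 0.06671/(2·0.7417) = 0.04497

Final: 0.04497


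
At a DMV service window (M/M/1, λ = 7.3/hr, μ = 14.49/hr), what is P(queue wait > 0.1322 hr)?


ρ = 7.3/14.49 = 0.5038
P(Wq > t) = ρ·e^{−(μ−λ)t} = 0.5038·e^{−0.9505}
= 0.5038·0.386541 = 0.194738

Final: 0.194738


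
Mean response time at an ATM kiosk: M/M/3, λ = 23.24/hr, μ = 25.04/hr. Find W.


a = 0.9281; ρ = 0.3094; P₀ = 0.391888
Lq = P₀·a^c·ρ/(c!(1−ρ)²) = 0.03387
Wq = Lq/λ = 0.03387/23.24 = 0.001457 hr
W = Wq + 1/μ = 0.001457 + 0.03994 = 0.04139 hr

Final: 0.04139 hr


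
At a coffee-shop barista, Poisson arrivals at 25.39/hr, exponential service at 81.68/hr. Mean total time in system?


W = 1/(μ−λ) = 1/(81.68 − 25.39) = 1/56.29 = 0.01777 hr

Final: 0.01777 hr


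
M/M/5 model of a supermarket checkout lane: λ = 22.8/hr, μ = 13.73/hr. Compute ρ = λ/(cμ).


ρ = λ/(cμ) = 22.8/(5·13.73) = 22.8/68.65 = 0.3321

Final: 0.3321


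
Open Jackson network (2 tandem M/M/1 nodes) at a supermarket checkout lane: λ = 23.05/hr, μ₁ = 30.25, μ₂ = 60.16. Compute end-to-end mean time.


Each node sees arrival rate λ = 23.05/hr (tandem ⇒ throughput preserved).
W₁ = 1/(μ₁−λ) = 1/(30.25−23.05) = 0.13889 hr
W₂ = 1/(μ₂−λ) = 1/(60.16−23.05) = 0.02695 hr
W_total = W₁ + W₂ = 0.13889 + 0.02695 = 0.16584 hr

Final: 0.16584 hr


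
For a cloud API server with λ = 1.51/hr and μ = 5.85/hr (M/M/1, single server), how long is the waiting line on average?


ρ = 1.51/5.85 = 0.2581
Lq = ρ²/(1−ρ) = 0.06663/0.7419 = 0.08981

Final: 0.08981


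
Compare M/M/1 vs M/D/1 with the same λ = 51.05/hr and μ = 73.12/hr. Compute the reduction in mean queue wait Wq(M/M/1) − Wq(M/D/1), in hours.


ρ = 51.05/73.12 = 0.6982
Wq(M/M/1) = ρ/(μ−λ) = 0.6982/22.07 = 0.03163 hr
Wq(M/D/1) = ρ/(2(μ−λ)) = 0.01582 hr
Savings = 0.03163 − 0.01582 = 0.01582 hr

Final: 0.01582 hr


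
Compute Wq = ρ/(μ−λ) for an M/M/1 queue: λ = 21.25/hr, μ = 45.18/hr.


ρ = 21.25/45.18 = 0.4703
Wq = ρ/(μ−λ) = 0.4703/(45.18 − 21.25) = 0.4703/23.93 = 0.01965 hr

Final: 0.01965 hr


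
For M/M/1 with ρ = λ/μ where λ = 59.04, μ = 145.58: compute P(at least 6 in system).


ρ = 59.04/145.58 = 0.4056
P(N ≥ n) = ρ^n = 0.4056^6 = 0.004449

Final: 0.004449


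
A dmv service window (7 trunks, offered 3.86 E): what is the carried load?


B(7,3.86) = 0.055782 (Erlang-B)
Carried load = a(1 − B) = 3.86·(1 − 0.055782) = 3.86·0.944218 = 3.6447 E

Final: 3.6447 Erlangs


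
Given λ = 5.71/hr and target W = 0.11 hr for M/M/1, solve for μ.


W = 1/(μ−λ) ⇒ μ − λ = 1/W = 1/0.11 = 9.0909
μ = λ + 1/W = 5.71 + 9.0909 = 14.8009 per hr

Final: 14.8009 /hr


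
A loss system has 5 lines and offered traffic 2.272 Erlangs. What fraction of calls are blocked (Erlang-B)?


B(c,a) = (a^c/c!) / Σ_{k=0}^{c} a^k/k!
a^5/5! = 0.504499
Σ terms (k=0..5): 1.00000 + 2.27200 + 2.58099 + 1.95467 + 1.11025 + 0.50450 = 9.422416
B = 0.504499/9.422416 = 0.053542

Final: 0.053542


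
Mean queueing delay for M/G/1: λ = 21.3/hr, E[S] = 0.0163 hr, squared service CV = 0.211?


ρ = λ·E[S] = 21.3·0.0163 = 0.3472
E[S²] = E[S]²(1+C_s²) = 0.0163²·(1+0.211) = 0.0003218
Wq = λ·E[S²]/(2(1−ρ)) = 21.3·0.0003218/(2·0.6528) = 0.005249 hr

Final: 0.005249 hr


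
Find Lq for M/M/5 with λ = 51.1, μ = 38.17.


a = λ/μ = 1.3387; ρ = a/5 = 0.2677
P₀ = 0.261949
Lq = P₀·a^c·ρ / (c!·(1−ρ)²) = 0.261949·4.30025·0.2677/(120·0.53619)
= 0.004687

Final: 0.004687


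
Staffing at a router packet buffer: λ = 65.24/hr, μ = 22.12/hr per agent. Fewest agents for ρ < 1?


Stability requires cμ > λ ⇔ c > λ/μ.
λ/μ = 65.24/22.12 = 2.9494
Minimum integer c = ⌊2.9494⌋ + 1 = 3
Check: 3·22.12 = 66.36 > 65.24, while 2·22.12 = 44.24 ≤ 65.24

Final: 3 servers


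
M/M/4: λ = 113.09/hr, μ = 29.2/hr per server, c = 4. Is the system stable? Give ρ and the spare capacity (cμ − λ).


Total capacity cμ = 4·29.2 = 116.80/hr
ρ = λ/(cμ) = 113.09/116.80 = 0.9682
Stable ⇔ ρ < 1: YES
Spare capacity = cμ − λ = 116.80 − 113.09 = 3.71/hr

Final: ρ = 0.9682; stable; margin = 3.71/hr


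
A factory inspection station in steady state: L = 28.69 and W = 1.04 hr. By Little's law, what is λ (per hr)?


λ = L/W = 28.69/1.04 = 27.5865 /hr

Final: 27.5865 /hr


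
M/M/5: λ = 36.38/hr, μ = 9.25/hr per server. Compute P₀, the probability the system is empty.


a = λ/μ = 36.38/9.25 = 3.9330; ρ = a/c = 0.7866
Σ_{k=0}^{4} a^k/k! (terms k=0..4) = 1.00000 + 3.93297 + 7.73414 + 10.13939 + 9.96948 = 32.77598
Tail: a^5/(5!(1−ρ)) = 941.03291/(120·0.2134) = 36.74668
P₀ = 1/(32.77598 + 36.74668) = 1/69.52266 = 0.014384

Final: 0.014384


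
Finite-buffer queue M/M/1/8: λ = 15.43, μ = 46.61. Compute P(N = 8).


ρ = λ/μ = 15.43/46.61 = 0.3310
P_K = (1−ρ)ρ^K/(1−ρ^(K+1)) = (0.6690·0.0001442)/(1 − 0.00004775)
= 0.00009649/0.999952 = 0.00009650

Final: 0.00009650


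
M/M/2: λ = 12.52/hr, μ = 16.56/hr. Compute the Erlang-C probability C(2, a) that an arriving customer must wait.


a = λ/μ = 0.7560; ρ = a/2 = 0.3780
P₀ = 0.451358 (from M/M/c formula)
C(c,a) = [a^c/(c!(1−ρ))]·P₀ = [0.57159/(2·0.6220)]·0.451358
= 0.45950·0.451358 = 0.207397

Final: 0.207397


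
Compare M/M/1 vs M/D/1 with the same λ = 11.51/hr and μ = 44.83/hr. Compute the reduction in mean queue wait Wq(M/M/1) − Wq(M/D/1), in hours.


ρ = 11.51/44.83 = 0.2567
Wq(M/M/1) = ρ/(μ−λ) = 0.2567/33.32 = 0.007706 hr
Wq(M/D/1) = ρ/(2(μ−λ)) = 0.003853 hr
Savings = 0.007706 − 0.003853 = 0.003853 hr

Final: 0.003853 hr


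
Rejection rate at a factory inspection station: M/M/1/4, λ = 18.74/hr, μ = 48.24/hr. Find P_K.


ρ = λ/μ = 18.74/48.24 = 0.3885
P_K = (1−ρ)ρ^K/(1−ρ^(K+1)) = (0.6115·0.022775)/(1 − 0.008847)
= 0.013927/0.991153 = 0.014052

Final: 0.014052


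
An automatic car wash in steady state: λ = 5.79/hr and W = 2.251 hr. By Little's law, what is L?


L = λW = 5.79·2.251 = 13.0333

Final: 13.0333


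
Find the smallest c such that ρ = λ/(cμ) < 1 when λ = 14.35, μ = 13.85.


Stability requires cμ > λ ⇔ c > λ/μ.
λ/μ = 14.35/13.85 = 1.0361
Minimum integer c = ⌊1.0361⌋ + 1 = 2
Check: 2·13.85 = 27.70 > 14.35, while 1·13.85 = 13.85 ≤ 14.35

Final: 2 servers


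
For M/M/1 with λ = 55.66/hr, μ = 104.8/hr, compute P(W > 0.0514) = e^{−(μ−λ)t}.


W ~ Exponential(μ−λ) for M/M/1.
μ − λ = 104.8 − 55.66 = 49.1400
P(W > t) = e^{−(μ−λ)t} = e^{−2.5258} = 0.079995

Final: 0.079995


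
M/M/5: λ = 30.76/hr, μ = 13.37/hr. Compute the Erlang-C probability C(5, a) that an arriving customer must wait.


a = λ/μ = 2.3007; ρ = a/5 = 0.4601
P₀ = 0.098627 (from M/M/c formula)
C(c,a) = [a^c/(c!(1−ρ))]·P₀ = [64.45767/(120·0.5399)]·0.098627
= 0.99497·0.098627 = 0.098131

Final: 0.098131


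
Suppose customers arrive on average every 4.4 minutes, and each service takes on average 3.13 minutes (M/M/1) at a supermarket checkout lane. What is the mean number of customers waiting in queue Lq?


λ = 60/4.4 = 13.6364 /hr
μ = 60/3.13 = 19.1693 /hr
ρ = λ/μ = 13.6364/19.1693 = 0.7114
Lq = ρ²/(1−ρ) = 0.5060/0.2886 = 1.7532

Final: 1.7532


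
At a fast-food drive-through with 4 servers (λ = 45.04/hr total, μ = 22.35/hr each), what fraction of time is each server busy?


ρ = λ/(cμ) = 45.04/(4·22.35) = 45.04/89.40 = 0.5038

Final: 0.5038


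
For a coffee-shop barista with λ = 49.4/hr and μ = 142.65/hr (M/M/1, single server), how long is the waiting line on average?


ρ = 49.4/142.65 = 0.3463
Lq = ρ²/(1−ρ) = 0.1199/0.6537 = 0.1835

Final: 0.1835


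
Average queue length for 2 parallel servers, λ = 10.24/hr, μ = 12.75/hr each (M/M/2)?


a = λ/μ = 0.8031; ρ = a/2 = 0.4016
P₀ = 0.426973
Lq = P₀·a^c·ρ / (c!·(1−ρ)²) = 0.426973·0.64503·0.4016/(2·0.35812)
= 0.15441

Final: 0.15441


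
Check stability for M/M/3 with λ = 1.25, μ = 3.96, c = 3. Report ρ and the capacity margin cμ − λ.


Total capacity cμ = 3·3.96 = 11.88/hr
ρ = λ/(cμ) = 1.25/11.88 = 0.1052
Stable ⇔ ρ < 1: YES
Spare capacity = cμ − λ = 11.88 − 1.25 = 10.63/hr

Final: ρ = 0.1052; stable; margin = 10.63/hr


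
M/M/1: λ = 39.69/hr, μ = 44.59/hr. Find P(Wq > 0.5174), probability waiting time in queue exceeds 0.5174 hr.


ρ = 39.69/44.59 = 0.8901
P(Wq > t) = ρ·e^{−(μ−λ)t} = 0.8901·e^{−2.5353}
= 0.8901·0.079241 = 0.070533

Final: 0.070533


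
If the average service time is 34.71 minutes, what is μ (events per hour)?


μ = 1/(service time) in consistent units.
1 hour = 60 min, so μ = 60/34.71 = 1.7286 per hour

Final: 1.7286 /hr


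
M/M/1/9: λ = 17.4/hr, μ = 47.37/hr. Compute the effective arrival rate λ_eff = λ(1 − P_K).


ρ = 0.3673; P_K = (1−ρ)ρ^9/(1−ρ^10) = 0.00007702
λ_eff = λ(1 − P_K) = 17.4·(1 − 0.00007702) = 17.4·0.999923 = 17.3987 /hr

Final: 17.3987 /hr


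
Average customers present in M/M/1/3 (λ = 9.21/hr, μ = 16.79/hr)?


ρ = 9.21/16.79 = 0.5485
L = ρ[1 − (K+1)ρ^K + Kρ^(K+1)] / [(1−ρ)(1−ρ^(K+1))]
Numerator: 0.5485·(1 − 4·0.165054 + 3·0.090539) = 0.335378
Denominator: (0.4515)·(0.909461) = 0.410585
L = 0.335378/0.410585 = 0.8168

Final: 0.8168


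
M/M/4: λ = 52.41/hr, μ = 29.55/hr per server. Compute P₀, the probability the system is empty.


a = λ/μ = 52.41/29.55 = 1.7736; ρ = a/c = 0.4434
Σ_{k=0}^{3} a^k/k! (terms k=0..3) = 1.00000 + 1.77360 + 1.57284 + 0.92986 = 5.27630
Tail: a^4/(4!(1−ρ)) = 9.89525/(24·0.5566) = 0.74075
P₀ = 1/(5.27630 + 0.74075) = 1/6.01705 = 0.166194

Final: 0.166194


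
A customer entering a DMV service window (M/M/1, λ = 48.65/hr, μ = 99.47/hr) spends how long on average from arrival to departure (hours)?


W = 1/(μ−λ) = 1/(99.47 − 48.65) = 1/50.82 = 0.01968 hr

Final: 0.01968 hr


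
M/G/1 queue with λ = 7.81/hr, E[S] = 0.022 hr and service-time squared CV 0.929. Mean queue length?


ρ = λ·E[S] = 7.81·0.022 = 0.1718
Lq = ρ²(1+C_s²)/(2(1−ρ)) = 0.02952·(1+0.929)/(2·0.8282)
= 0.02952·1.9290/1.6564 = 0.03438

Final: 0.03438


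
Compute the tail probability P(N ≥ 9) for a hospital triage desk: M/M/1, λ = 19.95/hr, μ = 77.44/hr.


ρ = 19.95/77.44 = 0.2576
P(N ≥ n) = ρ^n = 0.2576^9 = 0.000004998

Final: 0.000004998


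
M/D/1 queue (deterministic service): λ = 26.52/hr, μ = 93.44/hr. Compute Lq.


ρ = 26.52/93.44 = 0.2838
M/D/1: Lq = ρ²/(2(1−ρ)) = 0.08055/(2·0.7162) = 0.05624

Final: 0.05624


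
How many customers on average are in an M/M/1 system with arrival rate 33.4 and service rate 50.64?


ρ = λ/μ = 33.4/50.64 = 0.6596
L = ρ/(1−ρ) = 0.6596/(1 − 0.6596) = 0.6596/0.3404 = 1.9374

Final: 1.9374


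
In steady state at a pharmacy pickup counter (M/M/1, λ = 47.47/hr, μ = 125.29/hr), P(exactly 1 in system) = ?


ρ = 47.47/125.29 = 0.3789
P_n = (1−ρ)·ρ^n = (1 − 0.3789)·0.3789^1 = 0.6211·0.378881 = 0.235330

Final: 0.235330


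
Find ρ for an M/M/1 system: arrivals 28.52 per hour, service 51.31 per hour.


ρ = λ/μ = 28.52/51.31 = 0.5558

Final: 0.5558


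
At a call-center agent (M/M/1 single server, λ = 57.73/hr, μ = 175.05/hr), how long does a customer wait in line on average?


ρ = 57.73/175.05 = 0.3298
Wq = ρ/(μ−λ) = 0.3298/(175.05 − 57.73) = 0.3298/117.32 = 0.002811 hr

Final: 0.002811 hr


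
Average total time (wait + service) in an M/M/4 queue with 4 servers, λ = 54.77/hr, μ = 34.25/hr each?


a = 1.5991; ρ = 0.3998; P₀ = 0.199473
Lq = P₀·a^c·ρ/(c!(1−ρ)²) = 0.06031
Wq = Lq/λ = 0.06031/54.77 = 0.001101 hr
W = Wq + 1/μ = 0.001101 + 0.02920 = 0.03030 hr

Final: 0.03030 hr


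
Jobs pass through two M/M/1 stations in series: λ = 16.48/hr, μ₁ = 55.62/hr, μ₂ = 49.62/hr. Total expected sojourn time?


Each node sees arrival rate λ = 16.48/hr (tandem ⇒ throughput preserved).
W₁ = 1/(μ₁−λ) = 1/(55.62−16.48) = 0.02555 hr
W₂ = 1/(μ₂−λ) = 1/(49.62−16.48) = 0.03018 hr
W_total = W₁ + W₂ = 0.02555 + 0.03018 = 0.05572 hr

Final: 0.05572 hr


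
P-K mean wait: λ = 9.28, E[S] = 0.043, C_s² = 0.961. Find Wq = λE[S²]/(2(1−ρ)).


ρ = λ·E[S] = 9.28·0.043 = 0.3990
E[S²] = E[S]²(1+C_s²) = 0.043²·(1+0.961) = 0.003626
Wq = λ·E[S²]/(2(1−ρ)) = 9.28·0.003626/(2·0.6010) = 0.02800 hr

Final: 0.02800 hr


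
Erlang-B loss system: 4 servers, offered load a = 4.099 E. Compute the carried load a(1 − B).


B(4,4.099) = 0.320148 (Erlang-B)
Carried load = a(1 − B) = 4.099·(1 − 0.320148) = 4.099·0.679852 = 2.7867 E

Final: 2.7867 Erlangs


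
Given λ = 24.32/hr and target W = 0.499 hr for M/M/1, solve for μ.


W = 1/(μ−λ) ⇒ μ − λ = 1/W = 1/0.499 = 2.0040
μ = λ + 1/W = 24.32 + 2.0040 = 26.3240 per hr

Final: 26.3240 /hr


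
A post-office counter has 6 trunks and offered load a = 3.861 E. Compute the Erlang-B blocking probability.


B(c,a) = (a^c/c!) / Σ_{k=0}^{c} a^k/k!
a^6/6! = 4.601149
Σ terms (k=0..6): 1.00000 + 3.86100 + 7.45366 + 9.59286 + 9.25951 + 7.15019 + 4.60115 = 42.918373
B = 4.601149/42.918373 = 0.107207

Final: 0.107207


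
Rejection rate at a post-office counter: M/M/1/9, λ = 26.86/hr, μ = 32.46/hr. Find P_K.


ρ = λ/μ = 26.86/32.46 = 0.8275
P_K = (1−ρ)ρ^K/(1−ρ^(K+1)) = (0.1725·0.181894)/(1 − 0.150513)
= 0.031380/0.849487 = 0.036940

Final: 0.036940


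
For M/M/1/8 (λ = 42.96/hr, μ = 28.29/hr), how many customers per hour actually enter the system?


ρ = 1.5186; P_K = (1−ρ)ρ^8/(1−ρ^9) = 0.349622
λ_eff = λ(1 − P_K) = 42.96·(1 − 0.349622) = 42.96·0.650378 = 27.9402 /hr

Final: 27.9402 /hr


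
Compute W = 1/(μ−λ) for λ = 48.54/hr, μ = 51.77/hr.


W = 1/(μ−λ) = 1/(51.77 − 48.54) = 1/3.23 = 0.3096 hr

Final: 0.3096 hr


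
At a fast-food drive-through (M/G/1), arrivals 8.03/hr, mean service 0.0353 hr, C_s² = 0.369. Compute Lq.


ρ = λ·E[S] = 8.03·0.0353 = 0.2835
Lq = ρ²(1+C_s²)/(2(1−ρ)) = 0.08035·(1+0.369)/(2·0.7165)
= 0.08035·1.3690/1.4331 = 0.07676

Final: 0.07676


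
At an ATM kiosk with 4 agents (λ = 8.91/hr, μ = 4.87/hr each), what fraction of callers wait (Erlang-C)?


a = λ/μ = 1.8296; ρ = a/4 = 0.4574
P₀ = 0.156634 (from M/M/c formula)
C(c,a) = [a^c/(c!(1−ρ))]·P₀ = [11.20456/(24·0.5426)]·0.156634
= 0.86039·0.156634 = 0.134767

Final: 0.134767


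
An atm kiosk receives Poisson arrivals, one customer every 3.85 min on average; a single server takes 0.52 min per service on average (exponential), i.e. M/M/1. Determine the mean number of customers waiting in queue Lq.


λ = 60/3.85 = 15.5844 /hr
μ = 60/0.52 = 115.3846 /hr
ρ = λ/μ = 15.5844/115.3846 = 0.1351
Lq = ρ²/(1−ρ) = 0.01824/0.8649 = 0.02109

Final: 0.02109


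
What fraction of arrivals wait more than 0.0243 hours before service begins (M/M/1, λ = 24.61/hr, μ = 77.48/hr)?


ρ = 24.61/77.48 = 0.3176
P(Wq > t) = ρ·e^{−(μ−λ)t} = 0.3176·e^{−1.2847}
= 0.3176·0.276722 = 0.087895

Final: 0.087895


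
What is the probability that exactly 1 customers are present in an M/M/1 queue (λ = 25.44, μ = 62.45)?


ρ = 25.44/62.45 = 0.4074
P_n = (1−ρ)·ρ^n = (1 − 0.4074)·0.4074^1 = 0.5926·0.407366 = 0.241419

Final: 0.241419


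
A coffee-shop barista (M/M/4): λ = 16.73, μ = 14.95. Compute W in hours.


a = 1.1191; ρ = 0.2798; P₀ = 0.325785
Lq = P₀·a^c·ρ/(c!(1−ρ)²) = 0.01148
Wq = Lq/λ = 0.01148/16.73 = 0.0006863 hr
W = Wq + 1/μ = 0.0006863 + 0.06689 = 0.06758 hr

Final: 0.06758 hr


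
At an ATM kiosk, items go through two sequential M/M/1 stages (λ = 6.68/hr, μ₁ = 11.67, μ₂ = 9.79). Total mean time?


Each node sees arrival rate λ = 6.68/hr (tandem ⇒ throughput preserved).
W₁ = 1/(μ₁−λ) = 1/(11.67−6.68) = 0.20040 hr
W₂ = 1/(μ₂−λ) = 1/(9.79−6.68) = 0.32154 hr
W_total = W₁ + W₂ = 0.20040 + 0.32154 = 0.52194 hr

Final: 0.52194 hr


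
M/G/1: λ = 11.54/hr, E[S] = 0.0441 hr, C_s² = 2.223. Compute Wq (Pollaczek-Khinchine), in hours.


ρ = λ·E[S] = 11.54·0.0441 = 0.5089
E[S²] = E[S]²(1+C_s²) = 0.0441²·(1+2.223) = 0.006268
Wq = λ·E[S²]/(2(1−ρ)) = 11.54·0.006268/(2·0.4911) = 0.07365 hr

Final: 0.07365 hr


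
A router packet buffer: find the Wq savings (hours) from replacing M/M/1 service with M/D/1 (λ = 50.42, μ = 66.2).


ρ = 50.42/66.2 = 0.7616
Wq(M/M/1) = ρ/(μ−λ) = 0.7616/15.78 = 0.04827 hr
Wq(M/D/1) = ρ/(2(μ−λ)) = 0.02413 hr
Savings = 0.04827 − 0.02413 = 0.02413 hr

Final: 0.02413 hr


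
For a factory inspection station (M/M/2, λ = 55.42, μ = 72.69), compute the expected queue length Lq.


a = λ/μ = 0.7624; ρ = a/2 = 0.3812
P₀ = 0.448008
Lq = P₀·a^c·ρ / (c!·(1−ρ)²) = 0.448008·0.58128·0.3812/(2·0.38290)
= 0.12963

Final: 0.12963


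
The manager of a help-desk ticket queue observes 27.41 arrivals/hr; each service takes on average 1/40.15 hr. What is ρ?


ρ = λ/μ = 27.41/40.15 = 0.6827

Final: 0.6827


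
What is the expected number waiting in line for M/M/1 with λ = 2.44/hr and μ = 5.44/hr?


ρ = 2.44/5.44 = 0.4485
Lq = ρ²/(1−ρ) = 0.2012/0.5515 = 0.3648

Final: 0.3648


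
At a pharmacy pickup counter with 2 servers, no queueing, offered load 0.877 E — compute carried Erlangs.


B(2,0.877) = 0.170044 (Erlang-B)
Carried load = a(1 − B) = 0.877·(1 − 0.170044) = 0.877·0.829956 = 0.7279 E

Final: 0.7279 Erlangs


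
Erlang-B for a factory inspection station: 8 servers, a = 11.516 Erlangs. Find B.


B(c,a) = (a^c/c!) / Σ_{k=0}^{c} a^k/k!
a^8/8! = 7671.719691
Σ terms (k=0..8): 1.00000 + 11.51600 + 66.30913 + 254.53864 + 732.81674 + 1687.82352 + 3239.49595 + 5329.43362 + 7671.71969 = 18994.653285
B = 7671.719691/18994.653285 = 0.403888

Final: 0.403888


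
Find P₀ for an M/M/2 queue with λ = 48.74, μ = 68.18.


a = λ/μ = 48.74/68.18 = 0.7149; ρ = a/c = 0.3574
Σ_{k=0}^{1} a^k/k! (terms k=0..1) = 1.00000 + 0.71487 = 1.71487
Tail: a^2/(2!(1−ρ)) = 0.51104/(2·0.6426) = 0.39766
P₀ = 1/(1.71487 + 0.39766) = 1/2.11253 = 0.473366

Final: 0.473366


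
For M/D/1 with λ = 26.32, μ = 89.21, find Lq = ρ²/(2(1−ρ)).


ρ = 26.32/89.21 = 0.2950
M/D/1: Lq = ρ²/(2(1−ρ)) = 0.08705/(2·0.7050) = 0.06174

Final: 0.06174


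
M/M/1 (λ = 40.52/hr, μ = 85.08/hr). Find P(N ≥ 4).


ρ = 40.52/85.08 = 0.4763
P(N ≥ n) = ρ^n = 0.4763^4 = 0.051448

Final: 0.051448


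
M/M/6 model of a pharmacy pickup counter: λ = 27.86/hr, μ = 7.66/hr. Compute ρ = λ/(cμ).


ρ = λ/(cμ) = 27.86/(6·7.66) = 27.86/45.96 = 0.6062

Final: 0.6062


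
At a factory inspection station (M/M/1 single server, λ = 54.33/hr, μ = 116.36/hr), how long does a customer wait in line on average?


ρ = 54.33/116.36 = 0.4669
Wq = ρ/(μ−λ) = 0.4669/(116.36 − 54.33) = 0.4669/62.03 = 0.007527 hr

Final: 0.007527 hr


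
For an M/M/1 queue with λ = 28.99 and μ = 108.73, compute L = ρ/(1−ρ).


ρ = λ/μ = 28.99/108.73 = 0.2666
L = ρ/(1−ρ) = 0.2666/(1 − 0.2666) = 0.2666/0.7334 = 0.3636

Final: 0.3636


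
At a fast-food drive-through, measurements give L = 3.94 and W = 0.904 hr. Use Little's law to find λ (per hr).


λ = L/W = 3.94/0.904 = 4.3584 /hr

Final: 4.3584 /hr


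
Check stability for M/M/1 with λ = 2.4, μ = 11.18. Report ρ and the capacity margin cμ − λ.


Total capacity cμ = 1·11.18 = 11.18/hr
ρ = λ/(cμ) = 2.4/11.18 = 0.2147
Stable ⇔ ρ < 1: YES
Spare capacity = cμ − λ = 11.18 − 2.4 = 8.78/hr

Final: ρ = 0.2147; stable; margin = 8.78/hr


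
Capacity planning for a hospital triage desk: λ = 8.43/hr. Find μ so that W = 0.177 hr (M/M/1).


W = 1/(μ−λ) ⇒ μ − λ = 1/W = 1/0.177 = 5.6497
μ = λ + 1/W = 8.43 + 5.6497 = 14.0797 per hr

Final: 14.0797 /hr


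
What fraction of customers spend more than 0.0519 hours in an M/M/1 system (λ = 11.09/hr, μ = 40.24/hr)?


W ~ Exponential(μ−λ) for M/M/1.
μ − λ = 40.24 − 11.09 = 29.1500
P(W > t) = e^{−(μ−λ)t} = e^{−1.5129} = 0.220274

Final: 0.220274


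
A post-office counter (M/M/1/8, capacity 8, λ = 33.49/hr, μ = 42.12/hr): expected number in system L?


ρ = 33.49/42.12 = 0.7951
L = ρ[1 − (K+1)ρ^K + Kρ^(K+1)] / [(1−ρ)(1−ρ^(K+1))]
Numerator: 0.7951·(1 − 9·0.159740 + 8·0.127011) = 0.459911
Denominator: (0.2049)·(0.872989) = 0.178867
L = 0.459911/0.178867 = 2.5712

Final: 2.5712


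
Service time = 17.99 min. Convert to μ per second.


μ = 1/(service time) in consistent units.
1 second = 0.0166667 min, so μ = 0.0166667/17.99 = 0.0009264 per second

Final: 0.0009264 /sec


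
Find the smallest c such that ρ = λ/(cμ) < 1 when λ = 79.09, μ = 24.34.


Stability requires cμ > λ ⇔ c > λ/μ.
λ/μ = 79.09/24.34 = 3.2494
Minimum integer c = ⌊3.2494⌋ + 1 = 4
Check: 4·24.34 = 97.36 > 79.09, while 3·24.34 = 73.02 ≤ 79.09

Final: 4 servers


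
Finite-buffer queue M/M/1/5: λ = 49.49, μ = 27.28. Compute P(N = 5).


ρ = λ/μ = 49.49/27.28 = 1.8141
P_K = (1−ρ)ρ^K/(1−ρ^(K+1)) = (-0.8141·19.650131)/(1 − 35.648276)
= -15.998145/-34.648276 = 0.461730

Final: 0.461730


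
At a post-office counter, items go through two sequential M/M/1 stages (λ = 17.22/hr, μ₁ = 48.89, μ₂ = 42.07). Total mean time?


Each node sees arrival rate λ = 17.22/hr (tandem ⇒ throughput preserved).
W₁ = 1/(μ₁−λ) = 1/(48.89−17.22) = 0.03158 hr
W₂ = 1/(μ₂−λ) = 1/(42.07−17.22) = 0.04024 hr
W_total = W₁ + W₂ = 0.03158 + 0.04024 = 0.07182 hr

Final: 0.07182 hr


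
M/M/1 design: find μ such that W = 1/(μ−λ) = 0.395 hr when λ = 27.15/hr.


W = 1/(μ−λ) ⇒ μ − λ = 1/W = 1/0.395 = 2.5316
μ = λ + 1/W = 27.15 + 2.5316 = 29.6816 per hr

Final: 29.6816 /hr


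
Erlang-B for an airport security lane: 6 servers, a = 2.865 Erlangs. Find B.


B(c,a) = (a^c/c!) / Σ_{k=0}^{c} a^k/k!
a^6/6! = 0.768096
Σ terms (k=0..6): 1.00000 + 2.86500 + 4.10411 + 3.91943 + 2.80729 + 1.60858 + 0.76810 = 17.072503
B = 0.768096/17.072503 = 0.044990

Final: 0.044990


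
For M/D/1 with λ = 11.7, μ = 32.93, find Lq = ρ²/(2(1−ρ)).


ρ = 11.7/32.93 = 0.3553
M/D/1: Lq = ρ²/(2(1−ρ)) = 0.1262/(2·0.6447) = 0.09790

Final: 0.09790


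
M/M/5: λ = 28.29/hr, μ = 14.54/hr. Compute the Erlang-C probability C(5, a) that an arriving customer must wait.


a = λ/μ = 1.9457; ρ = a/5 = 0.3891
P₀ = 0.141973 (from M/M/c formula)
C(c,a) = [a^c/(c!(1−ρ))]·P₀ = [27.88321/(120·0.6109)]·0.141973
= 0.38038·0.141973 = 0.054004

Final: 0.054004


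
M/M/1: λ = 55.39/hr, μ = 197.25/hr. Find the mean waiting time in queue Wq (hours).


ρ = 55.39/197.25 = 0.2808
Wq = ρ/(μ−λ) = 0.2808/(197.25 − 55.39) = 0.2808/141.86 = 0.001979 hr

Final: 0.001979 hr


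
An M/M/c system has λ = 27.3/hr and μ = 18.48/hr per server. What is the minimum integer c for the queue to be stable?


Stability requires cμ > λ ⇔ c > λ/μ.
λ/μ = 27.3/18.48 = 1.4773
Minimum integer c = ⌊1.4773⌋ + 1 = 2
Check: 2·18.48 = 36.96 > 27.3, while 1·18.48 = 18.48 ≤ 27.3

Final: 2 servers


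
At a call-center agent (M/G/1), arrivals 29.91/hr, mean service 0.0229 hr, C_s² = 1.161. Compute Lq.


ρ = λ·E[S] = 29.91·0.0229 = 0.6849
Lq = ρ²(1+C_s²)/(2(1−ρ)) = 0.4691·(1+1.161)/(2·0.3151)
= 0.4691·2.1610/0.6301 = 1.60892

Final: 1.60892


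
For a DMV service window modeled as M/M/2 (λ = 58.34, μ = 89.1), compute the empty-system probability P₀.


a = λ/μ = 58.34/89.1 = 0.6548; ρ = a/c = 0.3274
Σ_{k=0}^{1} a^k/k! (terms k=0..1) = 1.00000 + 0.65477 = 1.65477
Tail: a^2/(2!(1−ρ)) = 0.42872/(2·0.6726) = 0.31870
P₀ = 1/(1.65477 + 0.31870) = 1/1.97347 = 0.506722

Final: 0.506722


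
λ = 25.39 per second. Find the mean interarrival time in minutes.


Mean interarrival time = 1/λ = 1/25.39 second = 0.03939 second
In minutes: 0.03939 × 0.0166667 = 0.0006564 min

Final: 0.0006564 min


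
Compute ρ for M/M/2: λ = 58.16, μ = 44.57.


ρ = λ/(cμ) = 58.16/(2·44.57) = 58.16/89.14 = 0.6525

Final: 0.6525


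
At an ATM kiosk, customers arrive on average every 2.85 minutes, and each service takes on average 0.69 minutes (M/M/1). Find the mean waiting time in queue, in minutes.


λ = 60/2.85 = 21.0526 /hr
μ = 60/0.69 = 86.9565 /hr
ρ = λ/μ = 21.0526/86.9565 = 0.2421
Wq = ρ/(μ−λ) = 0.2421/(86.9565−21.0526) = 0.003674 hr
In minutes: 0.003674·60 = 0.2204 min

Final: 0.2204 min


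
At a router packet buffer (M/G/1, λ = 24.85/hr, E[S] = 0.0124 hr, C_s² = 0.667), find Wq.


ρ = λ·E[S] = 24.85·0.0124 = 0.3081
E[S²] = E[S]²(1+C_s²) = 0.0124²·(1+0.667) = 0.0002563
Wq = λ·E[S²]/(2(1−ρ)) = 24.85·0.0002563/(2·0.6919) = 0.004603 hr

Final: 0.004603 hr


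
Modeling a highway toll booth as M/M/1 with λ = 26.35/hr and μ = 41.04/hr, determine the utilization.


ρ = λ/μ = 26.35/41.04 = 0.6421

Final: 0.6421


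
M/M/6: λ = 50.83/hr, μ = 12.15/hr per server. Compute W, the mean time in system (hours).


a = 4.1835; ρ = 0.6973; P₀ = 0.013481
Lq = P₀·a^c·ρ/(c!(1−ρ)²) = 0.76368
Wq = Lq/λ = 0.76368/50.83 = 0.01502 hr
W = Wq + 1/μ = 0.01502 + 0.08230 = 0.09733 hr

Final: 0.09733 hr


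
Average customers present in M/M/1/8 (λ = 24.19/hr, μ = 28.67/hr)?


ρ = 24.19/28.67 = 0.8437
L = ρ[1 − (K+1)ρ^K + Kρ^(K+1)] / [(1−ρ)(1−ρ^(K+1))]
Numerator: 0.8437·(1 − 9·0.256842 + 8·0.216707) = 0.356129
Denominator: (0.1563)·(0.783293) = 0.122398
L = 0.356129/0.122398 = 2.9096

Final: 2.9096


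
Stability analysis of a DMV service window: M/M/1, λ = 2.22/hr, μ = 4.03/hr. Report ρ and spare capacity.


Total capacity cμ = 1·4.03 = 4.03/hr
ρ = λ/(cμ) = 2.22/4.03 = 0.5509
Stable ⇔ ρ < 1: YES
Spare capacity = cμ − λ = 4.03 − 2.22 = 1.81/hr

Final: ρ = 0.5509; stable; margin = 1.81/hr


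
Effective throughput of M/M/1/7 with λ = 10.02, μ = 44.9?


ρ = 0.2232; P_K = (1−ρ)ρ^7/(1−ρ^8) = 0.00002141
λ_eff = λ(1 − P_K) = 10.02·(1 − 0.00002141) = 10.02·0.999979 = 10.0198 /hr

Final: 10.0198 /hr


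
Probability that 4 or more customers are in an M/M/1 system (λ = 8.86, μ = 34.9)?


ρ = 8.86/34.9 = 0.2539
P(N ≥ n) = ρ^n = 0.2539^4 = 0.004154

Final: 0.004154


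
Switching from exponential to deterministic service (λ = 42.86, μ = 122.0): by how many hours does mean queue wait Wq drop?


ρ = 42.86/122.0 = 0.3513
Wq(M/M/1) = ρ/(μ−λ) = 0.3513/79.14 = 0.004439 hr
Wq(M/D/1) = ρ/(2(μ−λ)) = 0.002220 hr
Savings = 0.004439 − 0.002220 = 0.002220 hr

Final: 0.002220 hr


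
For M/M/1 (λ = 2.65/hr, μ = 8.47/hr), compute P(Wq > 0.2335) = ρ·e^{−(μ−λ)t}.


ρ = 2.65/8.47 = 0.3129
P(Wq > t) = ρ·e^{−(μ−λ)t} = 0.3129·e^{−1.3590}
= 0.3129·0.256925 = 0.080384

Final: 0.080384


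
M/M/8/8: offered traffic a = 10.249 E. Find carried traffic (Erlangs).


B(8,10.249) = 0.349823 (Erlang-B)
Carried load = a(1 − B) = 10.249·(1 − 0.349823) = 10.249·0.650177 = 6.6637 E

Final: 6.6637 Erlangs


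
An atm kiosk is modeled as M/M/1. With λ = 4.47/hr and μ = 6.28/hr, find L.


ρ = λ/μ = 4.47/6.28 = 0.7118
L = ρ/(1−ρ) = 0.7118/(1 − 0.7118) = 0.7118/0.2882 = 2.4696

Final: 2.4696


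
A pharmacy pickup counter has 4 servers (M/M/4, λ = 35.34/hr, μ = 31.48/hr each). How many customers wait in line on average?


a = λ/μ = 1.1226; ρ = a/4 = 0.2807
P₀ = 0.324617
Lq = P₀·a^c·ρ / (c!·(1−ρ)²) = 0.324617·1.58828·0.2807/(24·0.51746)
= 0.01165

Final: 0.01165


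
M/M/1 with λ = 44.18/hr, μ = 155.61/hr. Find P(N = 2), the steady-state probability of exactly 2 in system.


ρ = 44.18/155.61 = 0.2839
P_n = (1−ρ)·ρ^n = (1 − 0.2839)·0.2839^2 = 0.7161·0.080608 = 0.057722

Final: 0.057722


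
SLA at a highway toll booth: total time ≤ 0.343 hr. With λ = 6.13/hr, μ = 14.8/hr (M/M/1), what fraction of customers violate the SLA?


W ~ Exponential(μ−λ) for M/M/1.
μ − λ = 14.8 − 6.13 = 8.6700
P(W > t) = e^{−(μ−λ)t} = e^{−2.9738} = 0.051108

Final: 0.051108


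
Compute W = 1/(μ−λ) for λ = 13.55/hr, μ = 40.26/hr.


W = 1/(μ−λ) = 1/(40.26 − 13.55) = 1/26.71 = 0.03744 hr

Final: 0.03744 hr


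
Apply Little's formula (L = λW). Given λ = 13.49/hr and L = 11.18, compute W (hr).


W = L/λ = 11.18/13.49 = 0.8288 hr

Final: 0.8288 hr


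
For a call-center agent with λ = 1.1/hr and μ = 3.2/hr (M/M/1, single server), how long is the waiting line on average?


ρ = 1.1/3.2 = 0.3438
Lq = ρ²/(1−ρ) = 0.1182/0.6562 = 0.1801

Final: 0.1801


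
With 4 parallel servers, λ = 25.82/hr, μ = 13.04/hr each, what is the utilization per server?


ρ = λ/(cμ) = 25.82/(4·13.04) = 25.82/52.16 = 0.4950

Final: 0.4950


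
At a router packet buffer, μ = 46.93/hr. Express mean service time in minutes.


Mean service time = 1/μ = 1/46.93 hour = 0.02131 hour
In minutes: 0.02131 × 60 = 1.2785 min

Final: 1.2785 min


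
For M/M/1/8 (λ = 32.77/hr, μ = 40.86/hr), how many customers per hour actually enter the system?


ρ = 0.8020; P_K = (1−ρ)ρ^8/(1−ρ^9) = 0.039283
λ_eff = λ(1 − P_K) = 32.77·(1 − 0.039283) = 32.77·0.960717 = 31.4827 /hr

Final: 31.4827 /hr


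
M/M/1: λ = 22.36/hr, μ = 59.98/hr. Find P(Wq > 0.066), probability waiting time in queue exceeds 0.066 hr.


ρ = 22.36/59.98 = 0.3728
P(Wq > t) = ρ·e^{−(μ−λ)t} = 0.3728·e^{−2.4829}
= 0.3728·0.083499 = 0.031128

Final: 0.031128


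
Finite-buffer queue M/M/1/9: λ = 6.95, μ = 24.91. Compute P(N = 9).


ρ = λ/μ = 6.95/24.91 = 0.2790
P_K = (1−ρ)ρ^K/(1−ρ^(K+1)) = (0.7210·0.00001024)/(1 − 0.000002858)
= 0.000007386/0.999997 = 0.000007386

Final: 0.000007386


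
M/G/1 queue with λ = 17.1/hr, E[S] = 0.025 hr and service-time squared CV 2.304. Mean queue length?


ρ = λ·E[S] = 17.1·0.025 = 0.4275
Lq = ρ²(1+C_s²)/(2(1−ρ)) = 0.1828·(1+2.304)/(2·0.5725)
= 0.1828·3.3040/1.1450 = 0.52736

Final: 0.52736


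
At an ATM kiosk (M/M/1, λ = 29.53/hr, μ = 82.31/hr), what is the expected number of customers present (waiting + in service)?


ρ = λ/μ = 29.53/82.31 = 0.3588
L = ρ/(1−ρ) = 0.3588/(1 − 0.3588) = 0.3588/0.6412 = 0.5595

Final: 0.5595


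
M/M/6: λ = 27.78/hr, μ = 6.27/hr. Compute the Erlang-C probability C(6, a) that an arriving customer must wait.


a = λ/μ = 4.4306; ρ = a/6 = 0.7384
P₀ = 0.009981 (from M/M/c formula)
C(c,a) = [a^c/(c!(1−ρ))]·P₀ = [7564.63893/(720·0.2616)]·0.009981
= 40.16793·0.009981 = 0.400902

Final: 0.400902


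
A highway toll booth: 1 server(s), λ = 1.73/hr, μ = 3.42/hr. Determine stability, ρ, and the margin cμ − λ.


Total capacity cμ = 1·3.42 = 3.42/hr
ρ = λ/(cμ) = 1.73/3.42 = 0.5058
Stable ⇔ ρ < 1: YES
Spare capacity = cμ − λ = 3.42 − 1.73 = 1.69/hr

Final: ρ = 0.5058; stable; margin = 1.69/hr


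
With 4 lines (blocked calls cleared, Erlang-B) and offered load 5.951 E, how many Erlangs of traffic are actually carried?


B(4,5.951) = 0.466415 (Erlang-B)
Carried load = a(1 − B) = 5.951·(1 − 0.466415) = 5.951·0.533585 = 3.1754 E

Final: 3.1754 Erlangs


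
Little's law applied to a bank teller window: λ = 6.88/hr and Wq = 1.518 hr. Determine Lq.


Lq = λWq = 6.88·1.518 = 10.4438

Final: 10.4438


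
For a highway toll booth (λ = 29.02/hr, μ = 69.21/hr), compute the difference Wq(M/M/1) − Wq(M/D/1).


ρ = 29.02/69.21 = 0.4193
Wq(M/M/1) = ρ/(μ−λ) = 0.4193/40.19 = 0.01043 hr
Wq(M/D/1) = ρ/(2(μ−λ)) = 0.005217 hr
Savings = 0.01043 − 0.005217 = 0.005217 hr

Final: 0.005217 hr


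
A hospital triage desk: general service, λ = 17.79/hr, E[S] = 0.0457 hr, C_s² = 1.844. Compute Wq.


ρ = λ·E[S] = 17.79·0.0457 = 0.8130
E[S²] = E[S]²(1+C_s²) = 0.0457²·(1+1.844) = 0.005940
Wq = λ·E[S²]/(2(1−ρ)) = 17.79·0.005940/(2·0.1870) = 0.28254 hr

Final: 0.28254 hr


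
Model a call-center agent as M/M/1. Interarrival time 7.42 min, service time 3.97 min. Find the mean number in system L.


λ = 60/7.42 = 8.0863 /hr
μ = 60/3.97 = 15.1134 /hr
ρ = λ/μ = 8.0863/15.1134 = 0.5350
L = ρ/(1−ρ) = 0.5350/0.4650 = 1.1507

Final: 1.1507


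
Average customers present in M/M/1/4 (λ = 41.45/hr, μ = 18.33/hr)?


ρ = 41.45/18.33 = 2.2613
L = ρ[1 − (K+1)ρ^K + Kρ^(K+1)] / [(1−ρ)(1−ρ^(K+1))]
Numerator: 2.2613·(1 − 5·26.148590 + 4·59.130336) = 241.460144
Denominator: (-1.2613)·(-58.130336) = 73.320970
L = 241.460144/73.320970 = 3.2932

Final: 3.2932


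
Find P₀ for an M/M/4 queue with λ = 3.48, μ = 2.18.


a = λ/μ = 3.48/2.18 = 1.5963; ρ = a/c = 0.3991
Σ_{k=0}^{3} a^k/k! (terms k=0..3) = 1.00000 + 1.59633 + 1.27414 + 0.67798 = 4.54845
Tail: a^4/(4!(1−ρ)) = 6.49368/(24·0.6009) = 0.45026
P₀ = 1/(4.54845 + 0.45026) = 1/4.99871 = 0.200052

Final: 0.200052


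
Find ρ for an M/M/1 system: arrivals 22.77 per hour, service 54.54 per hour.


ρ = λ/μ = 22.77/54.54 = 0.4175

Final: 0.4175


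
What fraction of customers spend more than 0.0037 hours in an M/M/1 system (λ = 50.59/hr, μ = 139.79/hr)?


W ~ Exponential(μ−λ) for M/M/1.
μ − λ = 139.79 − 50.59 = 89.2000
P(W > t) = e^{−(μ−λ)t} = e^{−0.3300} = 0.718895

Final: 0.718895


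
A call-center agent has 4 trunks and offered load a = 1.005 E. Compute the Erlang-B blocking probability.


B(c,a) = (a^c/c!) / Σ_{k=0}^{c} a^k/k!
a^4/4! = 0.042506
Σ terms (k=0..4): 1.00000 + 1.00500 + 0.50501 + 0.16918 + 0.04251 = 2.721698
B = 0.042506/2.721698 = 0.015618

Final: 0.015618


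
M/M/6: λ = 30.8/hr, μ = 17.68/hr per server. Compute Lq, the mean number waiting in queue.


a = λ/μ = 1.7421; ρ = a/6 = 0.2903
P₀ = 0.175044
Lq = P₀·a^c·ρ / (c!·(1−ρ)²) = 0.175044·27.95186·0.2903/(720·0.50361)
= 0.003918

Final: 0.003918


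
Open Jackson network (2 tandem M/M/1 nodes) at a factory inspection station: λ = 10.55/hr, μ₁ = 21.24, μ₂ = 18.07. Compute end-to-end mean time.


Each node sees arrival rate λ = 10.55/hr (tandem ⇒ throughput preserved).
W₁ = 1/(μ₁−λ) = 1/(21.24−10.55) = 0.09355 hr
W₂ = 1/(μ₂−λ) = 1/(18.07−10.55) = 0.13298 hr
W_total = W₁ + W₂ = 0.09355 + 0.13298 = 0.22652 hr

Final: 0.22652 hr


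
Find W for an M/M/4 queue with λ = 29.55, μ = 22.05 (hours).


a = 1.3401; ρ = 0.3350; P₀ = 0.260324
Lq = P₀·a^c·ρ/(c!(1−ρ)²) = 0.02651
Wq = Lq/λ = 0.02651/29.55 = 0.0008971 hr
W = Wq + 1/μ = 0.0008971 + 0.04535 = 0.04625 hr

Final: 0.04625 hr


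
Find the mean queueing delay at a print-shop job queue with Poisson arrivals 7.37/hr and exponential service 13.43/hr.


ρ = 7.37/13.43 = 0.5488
Wq = ρ/(μ−λ) = 0.5488/(13.43 − 7.37) = 0.5488/6.06 = 0.09056 hr

Final: 0.09056 hr


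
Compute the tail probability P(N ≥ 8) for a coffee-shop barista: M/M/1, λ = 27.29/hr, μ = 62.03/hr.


ρ = 27.29/62.03 = 0.4399
P(N ≥ n) = ρ^n = 0.4399^8 = 0.001404

Final: 0.001404


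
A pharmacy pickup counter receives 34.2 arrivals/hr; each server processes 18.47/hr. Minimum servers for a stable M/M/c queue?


Stability requires cμ > λ ⇔ c > λ/μ.
λ/μ = 34.2/18.47 = 1.8517
Minimum integer c = ⌊1.8517⌋ + 1 = 2
Check: 2·18.47 = 36.94 > 34.2, while 1·18.47 = 18.47 ≤ 34.2

Final: 2 servers


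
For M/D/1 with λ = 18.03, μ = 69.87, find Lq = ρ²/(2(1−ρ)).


ρ = 18.03/69.87 = 0.2581
M/D/1: Lq = ρ²/(2(1−ρ)) = 0.06659/(2·0.7419) = 0.04488

Final: 0.04488


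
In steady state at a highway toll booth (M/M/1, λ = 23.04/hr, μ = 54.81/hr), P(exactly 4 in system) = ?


ρ = 23.04/54.81 = 0.4204
P_n = (1−ρ)·ρ^n = (1 − 0.4204)·0.4204^4 = 0.5796·0.031224 = 0.018099

Final: 0.018099


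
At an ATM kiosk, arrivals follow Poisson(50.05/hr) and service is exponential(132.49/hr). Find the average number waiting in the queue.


ρ = 50.05/132.49 = 0.3778
Lq = ρ²/(1−ρ) = 0.1427/0.6222 = 0.2293

Final: 0.2293


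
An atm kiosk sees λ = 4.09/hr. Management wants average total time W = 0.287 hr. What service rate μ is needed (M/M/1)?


W = 1/(μ−λ) ⇒ μ − λ = 1/W = 1/0.287 = 3.4843
μ = λ + 1/W = 4.09 + 3.4843 = 7.5743 per hr

Final: 7.5743 /hr


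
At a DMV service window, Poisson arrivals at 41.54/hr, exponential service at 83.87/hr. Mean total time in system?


W = 1/(μ−λ) = 1/(83.87 − 41.54) = 1/42.33 = 0.02362 hr

Final: 0.02362 hr


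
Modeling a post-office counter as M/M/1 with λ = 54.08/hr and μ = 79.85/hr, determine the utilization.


ρ = λ/μ = 54.08/79.85 = 0.6773

Final: 0.6773


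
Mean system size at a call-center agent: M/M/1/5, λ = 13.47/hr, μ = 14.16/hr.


ρ = 13.47/14.16 = 0.9513
L = ρ[1 − (K+1)ρ^K + Kρ^(K+1)] / [(1−ρ)(1−ρ^(K+1))]
Numerator: 0.9513·(1 − 6·0.778972 + 5·0.741013) = 0.029714
Denominator: (0.04873)·(0.258987) = 0.012620
L = 0.029714/0.012620 = 2.3545

Final: 2.3545


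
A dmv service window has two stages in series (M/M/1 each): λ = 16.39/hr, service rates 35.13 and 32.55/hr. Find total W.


Each node sees arrival rate λ = 16.39/hr (tandem ⇒ throughput preserved).
W₁ = 1/(μ₁−λ) = 1/(35.13−16.39) = 0.05336 hr
W₂ = 1/(μ₂−λ) = 1/(32.55−16.39) = 0.06188 hr
W_total = W₁ + W₂ = 0.05336 + 0.06188 = 0.11524 hr

Final: 0.11524 hr


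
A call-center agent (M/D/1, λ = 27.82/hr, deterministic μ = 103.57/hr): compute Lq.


ρ = 27.82/103.57 = 0.2686
M/D/1: Lq = ρ²/(2(1−ρ)) = 0.07215/(2·0.7314) = 0.04933

Final: 0.04933
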